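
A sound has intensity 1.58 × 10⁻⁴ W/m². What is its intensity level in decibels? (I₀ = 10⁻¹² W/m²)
β = 10·log₁₀(I/I₀) = 81.99 dB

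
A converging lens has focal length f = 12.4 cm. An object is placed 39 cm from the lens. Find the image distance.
1/di = 1/f − 1/do → di = 18.18 cm (real image)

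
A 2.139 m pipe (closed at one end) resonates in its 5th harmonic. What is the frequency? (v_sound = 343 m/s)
fₙ = nv/(4L) = 200.4 Hz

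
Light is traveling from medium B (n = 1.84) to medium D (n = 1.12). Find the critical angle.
θc = arcsin(n₂/n₁) = 37.5°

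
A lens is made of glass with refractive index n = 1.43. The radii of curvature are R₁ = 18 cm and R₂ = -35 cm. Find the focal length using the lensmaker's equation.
1/f = (n − 1)(1/R₁ − 1/R₂) → f = 27.64 cm (converging lens)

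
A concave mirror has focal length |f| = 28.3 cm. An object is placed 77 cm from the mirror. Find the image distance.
f = +28.3 cm (concave); 1/di = 1/f − 1/do → di = 44.75 cm (real image, in front of mirror)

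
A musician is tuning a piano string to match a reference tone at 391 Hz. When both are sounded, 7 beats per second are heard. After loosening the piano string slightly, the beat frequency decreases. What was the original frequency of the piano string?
398 Hz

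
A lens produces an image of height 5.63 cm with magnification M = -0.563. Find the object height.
ho = |hi|/|M| = 10 cm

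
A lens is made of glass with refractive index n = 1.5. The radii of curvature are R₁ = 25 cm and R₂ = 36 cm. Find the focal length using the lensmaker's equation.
1/f = (n − 1)(1/R₁ − 1/R₂) → f = 163.6 cm (converging lens)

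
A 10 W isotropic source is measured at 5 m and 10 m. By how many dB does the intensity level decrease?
Δβ = 20·log₁₀(r₂/r₁) = 6.021 dB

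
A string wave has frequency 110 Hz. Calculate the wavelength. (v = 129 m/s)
λ = v/f = 1.173 m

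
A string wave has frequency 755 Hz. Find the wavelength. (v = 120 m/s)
λ = v/f = 0.1589 m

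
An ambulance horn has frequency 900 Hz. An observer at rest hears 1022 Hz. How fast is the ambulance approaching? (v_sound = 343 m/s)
v_s = v·(1 − f/f_obs) = 40.95 m/s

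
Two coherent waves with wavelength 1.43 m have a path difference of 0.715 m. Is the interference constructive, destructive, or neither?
destructive — path difference = 0.5λ, an odd multiple of λ/2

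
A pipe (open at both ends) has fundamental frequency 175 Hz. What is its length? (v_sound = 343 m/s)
L = v/(2f₁) = 0.98 m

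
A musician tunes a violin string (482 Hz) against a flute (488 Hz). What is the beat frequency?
6 Hz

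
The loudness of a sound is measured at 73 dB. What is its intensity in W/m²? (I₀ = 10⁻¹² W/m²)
I = I₀·10^(β/10) = 2.00 × 10⁻⁵ W/m²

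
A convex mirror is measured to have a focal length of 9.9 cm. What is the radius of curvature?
R = 2|f| = 19.8 cm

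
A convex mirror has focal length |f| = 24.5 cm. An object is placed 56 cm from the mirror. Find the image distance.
f = −24.5 cm (convex); 1/di = 1/f − 1/do → di = -17.04 cm (virtual image, behind mirror)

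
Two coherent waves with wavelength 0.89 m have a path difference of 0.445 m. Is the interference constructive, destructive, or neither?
destructive — path difference = 0.5λ, an odd multiple of λ/2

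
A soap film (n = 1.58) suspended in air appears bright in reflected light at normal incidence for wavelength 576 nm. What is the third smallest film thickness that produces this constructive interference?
2nt = (m − ½)λ with m = 3 → t = (m − ½)λ/(2n) = 455.7 nm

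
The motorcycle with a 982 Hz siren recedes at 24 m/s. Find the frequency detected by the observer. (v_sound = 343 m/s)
f_obs = f·v/(v + v_s) = 917.8 Hz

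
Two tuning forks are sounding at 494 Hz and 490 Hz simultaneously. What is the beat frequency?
4 Hz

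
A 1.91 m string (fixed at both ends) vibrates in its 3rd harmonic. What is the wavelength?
λₙ = 2L/n = 1.273 m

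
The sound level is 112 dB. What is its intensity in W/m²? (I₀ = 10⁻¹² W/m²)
I = I₀·10^(β/10) = 1.58 × 10⁻¹ W/m²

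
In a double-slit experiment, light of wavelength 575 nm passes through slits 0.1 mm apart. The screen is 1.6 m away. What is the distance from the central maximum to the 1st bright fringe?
y = mλL/d = 9.2 mm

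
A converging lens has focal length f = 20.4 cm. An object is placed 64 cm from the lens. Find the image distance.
1/di = 1/f − 1/do → di = 29.94 cm (real image)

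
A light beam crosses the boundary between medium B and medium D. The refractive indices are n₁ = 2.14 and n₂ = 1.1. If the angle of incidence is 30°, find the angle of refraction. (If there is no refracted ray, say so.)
sin θ₂ = (n₁/n₂)·sin θ₁ = 0.9727 → θ₂ = 76.59°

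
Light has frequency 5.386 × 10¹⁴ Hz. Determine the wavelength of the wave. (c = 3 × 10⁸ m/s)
λ = c/f = 557 nm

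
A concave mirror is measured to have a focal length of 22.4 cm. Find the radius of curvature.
R = 2|f| = 44.8 cm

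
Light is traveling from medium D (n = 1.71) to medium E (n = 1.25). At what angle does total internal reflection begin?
θc = arcsin(n₂/n₁) = 46.97°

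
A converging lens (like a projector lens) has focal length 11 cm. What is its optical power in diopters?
P = 1/f = 9.091 D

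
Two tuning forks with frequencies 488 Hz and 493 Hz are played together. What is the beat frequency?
5 Hz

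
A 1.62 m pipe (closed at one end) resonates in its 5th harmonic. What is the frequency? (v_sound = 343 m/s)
fₙ = nv/(4L) = 264.7 Hz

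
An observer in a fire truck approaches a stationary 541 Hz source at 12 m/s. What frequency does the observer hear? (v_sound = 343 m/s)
f_obs = f·(v + v_o)/v = 559.9 Hz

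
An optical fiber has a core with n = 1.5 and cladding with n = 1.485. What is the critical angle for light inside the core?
θc = arcsin(n_cladding/n_core) = 81.89°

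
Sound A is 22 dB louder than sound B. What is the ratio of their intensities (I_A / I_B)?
I_A/I_B = 10^(Δβ/10) = 158.5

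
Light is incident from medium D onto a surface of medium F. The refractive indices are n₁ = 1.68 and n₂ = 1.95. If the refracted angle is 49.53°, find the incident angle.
sin θ₁ = (n₂/n₁)·sin θ₂ → θ₁ = 62.01°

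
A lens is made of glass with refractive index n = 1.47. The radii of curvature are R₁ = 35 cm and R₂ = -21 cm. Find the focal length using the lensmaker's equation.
1/f = (n − 1)(1/R₁ − 1/R₂) → f = 27.93 cm (converging lens)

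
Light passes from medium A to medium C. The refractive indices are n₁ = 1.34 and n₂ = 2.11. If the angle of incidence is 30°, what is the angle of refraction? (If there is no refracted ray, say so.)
sin θ₂ = (n₁/n₂)·sin θ₁ = 0.3175 → θ₂ = 18.51°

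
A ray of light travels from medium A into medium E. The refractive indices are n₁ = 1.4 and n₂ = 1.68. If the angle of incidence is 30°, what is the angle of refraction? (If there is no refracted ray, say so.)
sin θ₂ = (n₁/n₂)·sin θ₁ = 0.4167 → θ₂ = 24.62°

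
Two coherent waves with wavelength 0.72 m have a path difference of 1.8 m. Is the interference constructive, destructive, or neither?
destructive — path difference = 2.5λ, an odd multiple of λ/2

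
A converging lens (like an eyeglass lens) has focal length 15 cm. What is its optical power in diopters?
P = 1/f = 6.667 D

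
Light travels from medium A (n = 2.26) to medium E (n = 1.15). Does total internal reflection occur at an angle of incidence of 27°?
θc = arcsin(n₂/n₁) = 30.59°; 27° < θc, so no — the ray refracts.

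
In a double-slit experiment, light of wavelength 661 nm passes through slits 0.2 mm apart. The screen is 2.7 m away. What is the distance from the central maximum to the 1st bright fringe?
y = mλL/d = 8.923 mm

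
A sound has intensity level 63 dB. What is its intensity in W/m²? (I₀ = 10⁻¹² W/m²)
I = I₀·10^(β/10) = 2.00 × 10⁻⁶ W/m²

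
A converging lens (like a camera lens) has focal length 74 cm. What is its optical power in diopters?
P = 1/f = 1.351 D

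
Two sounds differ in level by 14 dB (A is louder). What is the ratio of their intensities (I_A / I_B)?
I_A/I_B = 10^(Δβ/10) = 25.12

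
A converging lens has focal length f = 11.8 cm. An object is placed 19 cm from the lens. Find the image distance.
1/di = 1/f − 1/do → di = 31.14 cm (real image)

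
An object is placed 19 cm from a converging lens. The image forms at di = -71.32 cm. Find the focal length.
1/f = 1/do + 1/di → f = 25.9 cm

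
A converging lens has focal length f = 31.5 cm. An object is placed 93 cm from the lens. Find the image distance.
1/di = 1/f − 1/do → di = 47.63 cm (real image)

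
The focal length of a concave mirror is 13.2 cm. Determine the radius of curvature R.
R = 2|f| = 26.4 cm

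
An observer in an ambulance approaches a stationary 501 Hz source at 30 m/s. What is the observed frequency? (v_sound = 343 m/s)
f_obs = f·(v + v_o)/v = 544.8 Hz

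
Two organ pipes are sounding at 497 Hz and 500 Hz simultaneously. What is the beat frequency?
3 Hz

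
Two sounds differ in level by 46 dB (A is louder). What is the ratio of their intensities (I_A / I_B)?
I_A/I_B = 10^(Δβ/10) = 39810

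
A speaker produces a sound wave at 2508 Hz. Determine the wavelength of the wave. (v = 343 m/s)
λ = v/f = 0.1368 m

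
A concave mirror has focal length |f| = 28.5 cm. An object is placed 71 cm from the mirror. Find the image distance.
f = +28.5 cm (concave); 1/di = 1/f − 1/do → di = 47.61 cm (real image, in front of mirror)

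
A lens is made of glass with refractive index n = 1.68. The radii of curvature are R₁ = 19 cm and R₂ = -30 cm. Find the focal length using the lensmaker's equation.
1/f = (n − 1)(1/R₁ − 1/R₂) → f = 17.11 cm (converging lens)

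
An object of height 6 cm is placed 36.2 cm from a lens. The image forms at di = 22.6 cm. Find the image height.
hi = (-di/do) × ho = -3.746 cm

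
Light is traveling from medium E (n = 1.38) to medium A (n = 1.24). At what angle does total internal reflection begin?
θc = arcsin(n₂/n₁) = 63.97°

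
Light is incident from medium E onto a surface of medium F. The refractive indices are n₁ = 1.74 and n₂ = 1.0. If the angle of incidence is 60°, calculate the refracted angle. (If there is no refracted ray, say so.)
sin θ₂ = (n₁/n₂)·sin θ₁ = 1.507 > 1, so there is no refracted ray — the light undergoes total internal reflection.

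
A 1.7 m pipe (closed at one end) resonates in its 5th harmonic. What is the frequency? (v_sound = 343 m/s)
fₙ = nv/(4L) = 252.2 Hz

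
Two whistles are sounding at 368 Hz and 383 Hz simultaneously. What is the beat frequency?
15 Hz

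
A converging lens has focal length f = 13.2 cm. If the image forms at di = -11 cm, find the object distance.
1/do = 1/f − 1/di → do = 6 cm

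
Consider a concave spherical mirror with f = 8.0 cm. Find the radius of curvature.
R = 2|f| = 16 cm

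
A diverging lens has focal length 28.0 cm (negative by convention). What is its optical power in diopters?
P = 1/f = -3.571 D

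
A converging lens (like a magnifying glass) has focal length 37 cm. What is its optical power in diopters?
P = 1/f = 2.703 D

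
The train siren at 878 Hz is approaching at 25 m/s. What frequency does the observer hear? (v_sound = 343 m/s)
f_obs = f·v/(v − v_s) = 947 Hz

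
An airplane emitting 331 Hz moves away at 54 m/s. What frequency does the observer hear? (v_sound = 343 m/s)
f_obs = f·v/(v + v_s) = 286 Hz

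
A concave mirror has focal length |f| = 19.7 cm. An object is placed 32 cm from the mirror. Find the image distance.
f = +19.7 cm (concave); 1/di = 1/f − 1/do → di = 51.25 cm (real image, in front of mirror)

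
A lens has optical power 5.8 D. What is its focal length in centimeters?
f = 1/P = 17.24 cm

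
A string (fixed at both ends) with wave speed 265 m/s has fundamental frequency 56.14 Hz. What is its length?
L = v/(2f₁) = 2.36 m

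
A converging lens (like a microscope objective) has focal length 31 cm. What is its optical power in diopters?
P = 1/f = 3.226 D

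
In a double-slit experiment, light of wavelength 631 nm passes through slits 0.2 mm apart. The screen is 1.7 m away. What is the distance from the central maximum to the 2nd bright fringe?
y = mλL/d = 10.73 mm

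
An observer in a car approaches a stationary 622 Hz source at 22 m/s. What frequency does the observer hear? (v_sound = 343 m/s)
f_obs = f·(v + v_o)/v = 661.9 Hz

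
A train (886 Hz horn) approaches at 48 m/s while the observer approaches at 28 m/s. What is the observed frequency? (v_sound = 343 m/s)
f_obs = f·(v + v_o)/(v − v_s) = 1114 Hz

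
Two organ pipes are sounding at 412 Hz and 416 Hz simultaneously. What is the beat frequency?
4 Hz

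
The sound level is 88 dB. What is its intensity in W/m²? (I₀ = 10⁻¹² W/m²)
I = I₀·10^(β/10) = 6.31 × 10⁻⁴ W/m²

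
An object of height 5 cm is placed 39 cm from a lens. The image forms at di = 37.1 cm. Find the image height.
hi = (-di/do) × ho = -4.756 cm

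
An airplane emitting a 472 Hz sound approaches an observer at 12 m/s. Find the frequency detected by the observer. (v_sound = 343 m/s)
f_obs = f·v/(v − v_s) = 489.1 Hz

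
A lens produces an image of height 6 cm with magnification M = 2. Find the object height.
ho = |hi|/|M| = 3 cm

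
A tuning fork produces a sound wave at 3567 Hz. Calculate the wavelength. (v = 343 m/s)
λ = v/f = 0.09616 m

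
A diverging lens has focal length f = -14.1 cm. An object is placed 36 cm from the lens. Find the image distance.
1/di = 1/f − 1/do → di = -10.13 cm (virtual image)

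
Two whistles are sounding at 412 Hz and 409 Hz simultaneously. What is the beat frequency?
3 Hz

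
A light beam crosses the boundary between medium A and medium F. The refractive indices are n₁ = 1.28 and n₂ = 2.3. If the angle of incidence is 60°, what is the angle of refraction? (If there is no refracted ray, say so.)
sin θ₂ = (n₁/n₂)·sin θ₁ = 0.482 → θ₂ = 28.81°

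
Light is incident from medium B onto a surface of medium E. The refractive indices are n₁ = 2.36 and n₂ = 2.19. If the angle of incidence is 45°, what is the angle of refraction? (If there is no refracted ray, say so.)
sin θ₂ = (n₁/n₂)·sin θ₁ = 0.762 → θ₂ = 49.64°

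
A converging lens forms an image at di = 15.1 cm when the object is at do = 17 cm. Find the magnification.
M = −di/do = -0.8882 (inverted image)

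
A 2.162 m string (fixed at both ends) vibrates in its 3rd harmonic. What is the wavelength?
λₙ = 2L/n = 1.441 m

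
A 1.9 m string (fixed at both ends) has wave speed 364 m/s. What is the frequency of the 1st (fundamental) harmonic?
fₙ = nv/(2L) = 95.79 Hz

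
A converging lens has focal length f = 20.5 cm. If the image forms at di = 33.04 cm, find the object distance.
1/do = 1/f − 1/di → do = 54.01 cm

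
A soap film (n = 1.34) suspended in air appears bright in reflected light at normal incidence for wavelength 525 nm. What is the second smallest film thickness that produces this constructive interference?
2nt = (m − ½)λ with m = 2 → t = (m − ½)λ/(2n) = 293.8 nm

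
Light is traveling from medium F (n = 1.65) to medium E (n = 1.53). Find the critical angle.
θc = arcsin(n₂/n₁) = 68.01°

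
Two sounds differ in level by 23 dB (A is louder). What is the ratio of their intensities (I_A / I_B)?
I_A/I_B = 10^(Δβ/10) = 199.5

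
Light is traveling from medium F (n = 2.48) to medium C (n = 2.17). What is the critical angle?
θc = arcsin(n₂/n₁) = 61.04°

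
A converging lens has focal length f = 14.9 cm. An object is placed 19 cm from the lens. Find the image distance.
1/di = 1/f − 1/do → di = 69.05 cm (real image)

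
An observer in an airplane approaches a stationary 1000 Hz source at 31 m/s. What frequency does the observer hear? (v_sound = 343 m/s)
f_obs = f·(v + v_o)/v = 1090 Hz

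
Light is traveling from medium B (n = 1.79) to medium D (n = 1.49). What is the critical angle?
θc = arcsin(n₂/n₁) = 56.35°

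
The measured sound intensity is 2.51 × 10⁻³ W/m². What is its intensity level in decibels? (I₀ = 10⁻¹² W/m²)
β = 10·log₁₀(I/I₀) = 94 dB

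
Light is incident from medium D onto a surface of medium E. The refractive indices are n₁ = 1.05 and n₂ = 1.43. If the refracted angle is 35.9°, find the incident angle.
sin θ₁ = (n₂/n₁)·sin θ₂ → θ₁ = 53°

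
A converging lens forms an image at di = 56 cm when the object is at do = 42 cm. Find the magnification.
M = −di/do = -1.333 (inverted image)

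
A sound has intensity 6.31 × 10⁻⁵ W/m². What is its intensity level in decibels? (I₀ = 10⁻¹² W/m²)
β = 10·log₁₀(I/I₀) = 78 dB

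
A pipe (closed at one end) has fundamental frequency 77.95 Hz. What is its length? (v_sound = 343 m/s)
L = v/(4f₁) = 1.1 m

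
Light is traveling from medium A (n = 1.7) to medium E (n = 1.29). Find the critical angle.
θc = arcsin(n₂/n₁) = 49.36°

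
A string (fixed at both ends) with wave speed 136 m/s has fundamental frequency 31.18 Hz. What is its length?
L = v/(2f₁) = 2.181 m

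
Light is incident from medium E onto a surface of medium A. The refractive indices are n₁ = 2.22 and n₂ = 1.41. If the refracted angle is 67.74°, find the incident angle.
sin θ₁ = (n₂/n₁)·sin θ₂ → θ₁ = 36°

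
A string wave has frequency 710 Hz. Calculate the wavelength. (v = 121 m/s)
λ = v/f = 0.1704 m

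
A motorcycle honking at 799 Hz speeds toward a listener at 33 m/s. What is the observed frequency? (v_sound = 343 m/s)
f_obs = f·v/(v − v_s) = 884.1 Hz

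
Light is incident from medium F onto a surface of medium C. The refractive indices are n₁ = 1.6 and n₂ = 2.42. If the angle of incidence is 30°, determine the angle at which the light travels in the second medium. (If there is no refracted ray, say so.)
sin θ₂ = (n₁/n₂)·sin θ₁ = 0.3306 → θ₂ = 19.3°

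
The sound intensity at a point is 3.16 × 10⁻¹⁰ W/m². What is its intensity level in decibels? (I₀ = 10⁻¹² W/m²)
β = 10·log₁₀(I/I₀) = 25 dB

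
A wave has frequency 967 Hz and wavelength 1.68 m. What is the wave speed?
v = fλ = 1625 m/s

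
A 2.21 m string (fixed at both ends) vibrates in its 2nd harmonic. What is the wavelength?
λₙ = 2L/n = 2.21 m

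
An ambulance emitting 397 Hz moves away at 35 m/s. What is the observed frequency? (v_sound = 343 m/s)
f_obs = f·v/(v + v_s) = 360.2 Hz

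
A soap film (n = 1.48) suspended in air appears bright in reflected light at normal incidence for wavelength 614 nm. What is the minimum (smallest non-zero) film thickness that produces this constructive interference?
2nt = (m − ½)λ with m = 1 → t = (m − ½)λ/(2n) = 103.7 nm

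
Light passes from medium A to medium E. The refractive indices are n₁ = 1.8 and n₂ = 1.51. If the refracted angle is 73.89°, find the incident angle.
sin θ₁ = (n₂/n₁)·sin θ₂ → θ₁ = 53.7°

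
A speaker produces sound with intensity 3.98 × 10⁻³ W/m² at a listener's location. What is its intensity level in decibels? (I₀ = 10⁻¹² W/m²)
β = 10·log₁₀(I/I₀) = 96 dB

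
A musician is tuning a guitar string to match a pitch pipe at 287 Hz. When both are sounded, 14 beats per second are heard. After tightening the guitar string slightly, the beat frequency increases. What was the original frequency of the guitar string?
301 Hz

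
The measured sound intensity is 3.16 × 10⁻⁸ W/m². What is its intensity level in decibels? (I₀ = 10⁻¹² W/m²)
β = 10·log₁₀(I/I₀) = 45 dB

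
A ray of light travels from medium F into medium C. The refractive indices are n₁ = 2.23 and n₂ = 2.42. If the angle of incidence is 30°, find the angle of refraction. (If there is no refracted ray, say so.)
sin θ₂ = (n₁/n₂)·sin θ₁ = 0.4607 → θ₂ = 27.44°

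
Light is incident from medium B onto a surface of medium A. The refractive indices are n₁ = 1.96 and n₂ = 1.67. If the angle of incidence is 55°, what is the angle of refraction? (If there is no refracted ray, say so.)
sin θ₂ = (n₁/n₂)·sin θ₁ = 0.9614 → θ₂ = 74.03°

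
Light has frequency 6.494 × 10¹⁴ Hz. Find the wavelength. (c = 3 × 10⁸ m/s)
λ = c/f = 462 nm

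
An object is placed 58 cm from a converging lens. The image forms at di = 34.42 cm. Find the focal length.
1/f = 1/do + 1/di → f = 21.6 cm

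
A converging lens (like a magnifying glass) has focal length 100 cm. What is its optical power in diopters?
P = 1/f = 1 D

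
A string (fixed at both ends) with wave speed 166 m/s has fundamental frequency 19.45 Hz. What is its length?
L = v/(2f₁) = 4.267 m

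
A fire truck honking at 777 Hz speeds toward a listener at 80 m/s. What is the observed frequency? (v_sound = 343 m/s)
f_obs = f·v/(v − v_s) = 1013 Hz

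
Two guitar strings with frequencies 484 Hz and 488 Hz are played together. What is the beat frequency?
4 Hz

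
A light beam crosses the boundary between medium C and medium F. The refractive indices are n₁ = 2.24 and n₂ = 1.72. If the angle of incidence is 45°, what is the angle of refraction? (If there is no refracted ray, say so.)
sin θ₂ = (n₁/n₂)·sin θ₁ = 0.9209 → θ₂ = 67.06°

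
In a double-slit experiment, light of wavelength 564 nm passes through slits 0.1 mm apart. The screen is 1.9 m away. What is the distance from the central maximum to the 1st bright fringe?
y = mλL/d = 10.72 mm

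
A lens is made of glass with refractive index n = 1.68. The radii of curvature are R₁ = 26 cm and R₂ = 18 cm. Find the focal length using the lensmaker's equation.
1/f = (n − 1)(1/R₁ − 1/R₂) → f = -86.03 cm (diverging lens)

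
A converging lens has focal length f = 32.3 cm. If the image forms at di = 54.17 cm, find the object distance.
1/do = 1/f − 1/di → do = 80 cm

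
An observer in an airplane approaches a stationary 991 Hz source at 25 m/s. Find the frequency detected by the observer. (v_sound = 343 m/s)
f_obs = f·(v + v_o)/v = 1063 Hz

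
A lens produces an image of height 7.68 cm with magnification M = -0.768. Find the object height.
ho = |hi|/|M| = 10 cm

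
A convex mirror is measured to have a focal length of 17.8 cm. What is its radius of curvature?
R = 2|f| = 35.6 cm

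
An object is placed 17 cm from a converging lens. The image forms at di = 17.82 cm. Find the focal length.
1/f = 1/do + 1/di → f = 8.7 cm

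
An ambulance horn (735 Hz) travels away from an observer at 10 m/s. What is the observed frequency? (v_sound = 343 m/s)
f_obs = f·v/(v + v_s) = 714.2 Hz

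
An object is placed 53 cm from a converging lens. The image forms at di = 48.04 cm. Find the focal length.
1/f = 1/do + 1/di → f = 25.2 cm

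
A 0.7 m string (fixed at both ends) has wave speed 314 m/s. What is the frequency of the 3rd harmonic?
fₙ = nv/(2L) = 672.9 Hz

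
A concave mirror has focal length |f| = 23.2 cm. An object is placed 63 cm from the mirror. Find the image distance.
f = +23.2 cm (concave); 1/di = 1/f − 1/do → di = 36.72 cm (real image, in front of mirror)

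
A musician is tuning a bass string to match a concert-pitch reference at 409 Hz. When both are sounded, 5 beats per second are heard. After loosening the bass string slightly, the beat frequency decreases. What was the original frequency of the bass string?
414 Hz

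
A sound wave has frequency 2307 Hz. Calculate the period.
T = 1/f = 4.335 × 10⁻⁴ s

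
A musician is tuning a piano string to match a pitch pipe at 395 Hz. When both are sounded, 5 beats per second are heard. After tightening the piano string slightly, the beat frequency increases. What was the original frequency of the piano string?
400 Hz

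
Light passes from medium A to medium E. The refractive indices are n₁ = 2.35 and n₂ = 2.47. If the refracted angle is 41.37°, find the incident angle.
sin θ₁ = (n₂/n₁)·sin θ₂ → θ₁ = 44°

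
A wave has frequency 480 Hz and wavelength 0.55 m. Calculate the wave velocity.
v = fλ = 264 m/s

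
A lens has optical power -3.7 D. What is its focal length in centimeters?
f = 1/P = -27.03 cm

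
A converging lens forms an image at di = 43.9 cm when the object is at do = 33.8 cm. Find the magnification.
M = −di/do = -1.299 (inverted image)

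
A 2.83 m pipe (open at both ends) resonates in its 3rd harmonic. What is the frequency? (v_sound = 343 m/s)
fₙ = nv/(2L) = 181.8 Hz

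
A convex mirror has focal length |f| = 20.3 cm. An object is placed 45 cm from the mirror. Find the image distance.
f = −20.3 cm (convex); 1/di = 1/f − 1/do → di = -13.99 cm (virtual image, behind mirror)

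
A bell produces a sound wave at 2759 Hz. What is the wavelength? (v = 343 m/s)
λ = v/f = 0.1243 m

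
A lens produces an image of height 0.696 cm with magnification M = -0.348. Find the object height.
ho = |hi|/|M| = 2 cm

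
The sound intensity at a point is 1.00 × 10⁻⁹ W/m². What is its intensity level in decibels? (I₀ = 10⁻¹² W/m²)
β = 10·log₁₀(I/I₀) = 30 dB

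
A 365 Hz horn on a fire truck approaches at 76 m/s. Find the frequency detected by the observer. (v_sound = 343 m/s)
f_obs = f·v/(v − v_s) = 468.9 Hz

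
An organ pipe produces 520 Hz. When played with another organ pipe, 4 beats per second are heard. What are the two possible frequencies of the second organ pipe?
f₂ = 520 ± 4 Hz → 524 Hz or 516 Hz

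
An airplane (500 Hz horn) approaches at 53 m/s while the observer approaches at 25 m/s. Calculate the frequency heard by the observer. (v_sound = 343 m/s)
f_obs = f·(v + v_o)/(v − v_s) = 634.5 Hz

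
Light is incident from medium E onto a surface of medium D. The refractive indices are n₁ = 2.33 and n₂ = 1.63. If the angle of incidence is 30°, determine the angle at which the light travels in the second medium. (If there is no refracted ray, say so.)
sin θ₂ = (n₁/n₂)·sin θ₁ = 0.7147 → θ₂ = 45.62°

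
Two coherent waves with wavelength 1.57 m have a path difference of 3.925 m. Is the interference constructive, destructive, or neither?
destructive — path difference = 2.5λ, an odd multiple of λ/2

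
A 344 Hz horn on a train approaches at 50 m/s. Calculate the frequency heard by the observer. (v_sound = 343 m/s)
f_obs = f·v/(v − v_s) = 402.7 Hz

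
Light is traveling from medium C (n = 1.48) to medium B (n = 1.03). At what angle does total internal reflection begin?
θc = arcsin(n₂/n₁) = 44.1°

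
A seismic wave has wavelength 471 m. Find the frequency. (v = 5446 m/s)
f = v/λ = 11.56 Hz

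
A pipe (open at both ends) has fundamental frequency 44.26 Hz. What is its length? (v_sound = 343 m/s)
L = v/(2f₁) = 3.875 m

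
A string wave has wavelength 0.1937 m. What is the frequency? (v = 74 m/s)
f = v/λ = 382 Hz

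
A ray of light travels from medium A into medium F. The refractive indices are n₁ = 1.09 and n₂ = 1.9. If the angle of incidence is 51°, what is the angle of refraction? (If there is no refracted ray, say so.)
sin θ₂ = (n₁/n₂)·sin θ₁ = 0.4458 → θ₂ = 26.48°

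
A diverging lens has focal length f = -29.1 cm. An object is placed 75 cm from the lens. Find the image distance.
1/di = 1/f − 1/do → di = -20.97 cm (virtual image)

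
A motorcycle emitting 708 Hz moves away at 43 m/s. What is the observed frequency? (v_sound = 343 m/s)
f_obs = f·v/(v + v_s) = 629.1 Hz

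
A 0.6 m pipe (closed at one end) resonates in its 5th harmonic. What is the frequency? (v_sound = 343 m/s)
fₙ = nv/(4L) = 714.6 Hz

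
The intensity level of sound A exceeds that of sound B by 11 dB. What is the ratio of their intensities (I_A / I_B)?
I_A/I_B = 10^(Δβ/10) = 12.59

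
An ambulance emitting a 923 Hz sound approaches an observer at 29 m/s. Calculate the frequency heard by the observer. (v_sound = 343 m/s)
f_obs = f·v/(v − v_s) = 1008 Hz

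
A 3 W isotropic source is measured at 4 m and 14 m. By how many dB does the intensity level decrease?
Δβ = 20·log₁₀(r₂/r₁) = 10.88 dB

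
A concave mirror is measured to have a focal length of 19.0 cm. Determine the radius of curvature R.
R = 2|f| = 38 cm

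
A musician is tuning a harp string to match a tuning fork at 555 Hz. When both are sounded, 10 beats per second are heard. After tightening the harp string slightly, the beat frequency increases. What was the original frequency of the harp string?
565 Hz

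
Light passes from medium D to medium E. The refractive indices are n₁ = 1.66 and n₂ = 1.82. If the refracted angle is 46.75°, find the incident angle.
sin θ₁ = (n₂/n₁)·sin θ₂ → θ₁ = 52.99°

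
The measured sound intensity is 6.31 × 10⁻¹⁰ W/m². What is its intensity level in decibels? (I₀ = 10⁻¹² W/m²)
β = 10·log₁₀(I/I₀) = 28 dB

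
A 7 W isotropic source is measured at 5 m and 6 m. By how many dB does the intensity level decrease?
Δβ = 20·log₁₀(r₂/r₁) = 1.584 dB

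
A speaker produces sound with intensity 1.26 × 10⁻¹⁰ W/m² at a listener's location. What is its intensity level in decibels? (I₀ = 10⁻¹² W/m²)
β = 10·log₁₀(I/I₀) = 21 dB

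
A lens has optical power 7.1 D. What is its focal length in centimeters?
f = 1/P = 14.08 cm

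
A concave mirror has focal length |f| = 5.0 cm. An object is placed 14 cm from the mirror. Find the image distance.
f = +5.0 cm (concave); 1/di = 1/f − 1/do → di = 7.778 cm (real image, in front of mirror)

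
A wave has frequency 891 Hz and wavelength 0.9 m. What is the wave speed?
v = fλ = 801.9 m/s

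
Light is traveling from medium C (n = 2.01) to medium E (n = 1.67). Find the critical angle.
θc = arcsin(n₂/n₁) = 56.19°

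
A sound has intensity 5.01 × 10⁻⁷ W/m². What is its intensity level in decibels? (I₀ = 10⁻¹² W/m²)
β = 10·log₁₀(I/I₀) = 57 dB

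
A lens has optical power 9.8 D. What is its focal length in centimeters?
f = 1/P = 10.2 cm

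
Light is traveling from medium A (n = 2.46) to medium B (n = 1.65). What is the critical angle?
θc = arcsin(n₂/n₁) = 42.12°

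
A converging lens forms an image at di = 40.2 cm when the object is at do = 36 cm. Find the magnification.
M = −di/do = -1.117 (inverted image)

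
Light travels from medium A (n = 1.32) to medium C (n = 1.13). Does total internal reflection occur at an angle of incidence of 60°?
θc = arcsin(n₂/n₁) = 58.88°; 60° > θc, so yes — total internal reflection.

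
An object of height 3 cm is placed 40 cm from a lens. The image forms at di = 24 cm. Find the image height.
hi = (-di/do) × ho = -1.8 cm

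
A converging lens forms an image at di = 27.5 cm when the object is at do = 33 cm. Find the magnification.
M = −di/do = -0.8333 (inverted image)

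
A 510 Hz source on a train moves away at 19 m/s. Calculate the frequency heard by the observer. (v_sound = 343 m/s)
f_obs = f·v/(v + v_s) = 483.2 Hz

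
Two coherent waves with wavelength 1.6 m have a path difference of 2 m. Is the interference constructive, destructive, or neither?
neither (partial) — path difference = 1.25λ, neither a whole number of wavelengths nor an odd multiple of λ/2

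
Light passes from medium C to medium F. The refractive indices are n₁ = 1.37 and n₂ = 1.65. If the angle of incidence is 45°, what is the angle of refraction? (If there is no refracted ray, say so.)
sin θ₂ = (n₁/n₂)·sin θ₁ = 0.5871 → θ₂ = 35.95°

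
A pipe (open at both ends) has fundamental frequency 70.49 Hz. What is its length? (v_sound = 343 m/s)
L = v/(2f₁) = 2.433 m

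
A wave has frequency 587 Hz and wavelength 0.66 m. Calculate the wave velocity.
v = fλ = 387.4 m/s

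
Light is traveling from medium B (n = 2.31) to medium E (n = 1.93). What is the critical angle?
θc = arcsin(n₂/n₁) = 56.67°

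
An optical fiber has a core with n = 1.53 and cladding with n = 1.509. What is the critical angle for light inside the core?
θc = arcsin(n_cladding/n_core) = 80.5°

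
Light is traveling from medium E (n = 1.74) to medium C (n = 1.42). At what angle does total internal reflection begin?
θc = arcsin(n₂/n₁) = 54.7°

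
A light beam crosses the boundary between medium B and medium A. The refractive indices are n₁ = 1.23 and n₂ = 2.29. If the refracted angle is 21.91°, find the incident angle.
sin θ₁ = (n₂/n₁)·sin θ₂ → θ₁ = 44.01°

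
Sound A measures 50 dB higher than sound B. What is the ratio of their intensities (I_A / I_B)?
I_A/I_B = 10^(Δβ/10) = 100000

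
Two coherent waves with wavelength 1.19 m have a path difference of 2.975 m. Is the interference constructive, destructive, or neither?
destructive — path difference = 2.5λ, an odd multiple of λ/2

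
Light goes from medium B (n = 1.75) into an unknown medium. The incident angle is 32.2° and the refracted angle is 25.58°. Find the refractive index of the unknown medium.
n₂ = n₁·sin θ₁ / sin θ₂ = 2.16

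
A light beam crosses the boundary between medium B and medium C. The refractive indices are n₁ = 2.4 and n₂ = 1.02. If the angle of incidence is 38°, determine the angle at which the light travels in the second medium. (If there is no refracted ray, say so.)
sin θ₂ = (n₁/n₂)·sin θ₁ = 1.449 > 1, so there is no refracted ray — the light undergoes total internal reflection.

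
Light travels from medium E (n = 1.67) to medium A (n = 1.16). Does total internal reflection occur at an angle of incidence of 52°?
θc = arcsin(n₂/n₁) = 44°; 52° > θc, so yes — total internal reflection.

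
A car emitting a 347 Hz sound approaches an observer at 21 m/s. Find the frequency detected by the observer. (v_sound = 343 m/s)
f_obs = f·v/(v − v_s) = 369.6 Hz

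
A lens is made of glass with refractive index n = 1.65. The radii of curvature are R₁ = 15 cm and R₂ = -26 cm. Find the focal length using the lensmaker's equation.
1/f = (n − 1)(1/R₁ − 1/R₂) → f = 14.63 cm (converging lens)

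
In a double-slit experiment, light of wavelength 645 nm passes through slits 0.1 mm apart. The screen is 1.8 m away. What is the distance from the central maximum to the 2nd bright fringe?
y = mλL/d = 23.22 mm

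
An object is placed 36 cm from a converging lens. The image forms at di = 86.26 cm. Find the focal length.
1/f = 1/do + 1/di → f = 25.4 cm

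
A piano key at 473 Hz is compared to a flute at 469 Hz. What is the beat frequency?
4 Hz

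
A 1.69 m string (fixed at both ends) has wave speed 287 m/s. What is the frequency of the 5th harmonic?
fₙ = nv/(2L) = 424.6 Hz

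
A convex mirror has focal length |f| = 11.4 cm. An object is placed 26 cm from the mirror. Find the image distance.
f = −11.4 cm (convex); 1/di = 1/f − 1/do → di = -7.925 cm (virtual image, behind mirror)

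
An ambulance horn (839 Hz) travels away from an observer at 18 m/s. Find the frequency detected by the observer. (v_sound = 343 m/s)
f_obs = f·v/(v + v_s) = 797.2 Hz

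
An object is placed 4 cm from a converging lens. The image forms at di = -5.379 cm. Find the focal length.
1/f = 1/do + 1/di → f = 15.6 cm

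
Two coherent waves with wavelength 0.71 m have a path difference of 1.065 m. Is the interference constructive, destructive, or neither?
destructive — path difference = 1.5λ, an odd multiple of λ/2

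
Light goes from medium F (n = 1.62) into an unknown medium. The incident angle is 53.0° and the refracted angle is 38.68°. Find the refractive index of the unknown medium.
n₂ = n₁·sin θ₁ / sin θ₂ = 2.07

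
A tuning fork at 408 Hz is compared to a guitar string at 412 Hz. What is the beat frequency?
4 Hz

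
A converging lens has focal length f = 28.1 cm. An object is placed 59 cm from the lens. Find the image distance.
1/di = 1/f − 1/do → di = 53.65 cm (real image)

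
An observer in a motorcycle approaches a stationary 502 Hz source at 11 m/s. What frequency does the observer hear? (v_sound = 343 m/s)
f_obs = f·(v + v_o)/v = 518.1 Hz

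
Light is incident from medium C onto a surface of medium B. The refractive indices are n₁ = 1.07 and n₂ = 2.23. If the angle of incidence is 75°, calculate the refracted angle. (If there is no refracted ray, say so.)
sin θ₂ = (n₁/n₂)·sin θ₁ = 0.4635 → θ₂ = 27.61°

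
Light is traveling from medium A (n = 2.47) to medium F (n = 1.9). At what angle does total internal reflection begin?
θc = arcsin(n₂/n₁) = 50.28°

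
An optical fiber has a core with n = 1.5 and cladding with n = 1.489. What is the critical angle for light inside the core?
θc = arcsin(n_cladding/n_core) = 83.06°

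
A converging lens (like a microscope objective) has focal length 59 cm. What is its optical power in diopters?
P = 1/f = 1.695 D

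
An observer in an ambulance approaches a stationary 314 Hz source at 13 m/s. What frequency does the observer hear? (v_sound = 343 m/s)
f_obs = f·(v + v_o)/v = 325.9 Hz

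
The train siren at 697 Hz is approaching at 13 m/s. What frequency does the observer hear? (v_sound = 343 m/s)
f_obs = f·v/(v − v_s) = 724.5 Hz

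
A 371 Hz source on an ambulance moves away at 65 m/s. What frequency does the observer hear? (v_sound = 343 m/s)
f_obs = f·v/(v + v_s) = 311.9 Hz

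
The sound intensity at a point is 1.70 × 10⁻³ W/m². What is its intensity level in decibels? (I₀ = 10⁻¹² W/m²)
β = 10·log₁₀(I/I₀) = 92.3 dB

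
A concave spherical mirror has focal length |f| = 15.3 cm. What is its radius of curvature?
R = 2|f| = 30.6 cm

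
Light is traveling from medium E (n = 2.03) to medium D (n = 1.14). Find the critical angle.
θc = arcsin(n₂/n₁) = 34.16°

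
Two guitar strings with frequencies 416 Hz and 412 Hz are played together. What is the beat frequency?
4 Hz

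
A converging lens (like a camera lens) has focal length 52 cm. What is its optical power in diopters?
P = 1/f = 1.923 D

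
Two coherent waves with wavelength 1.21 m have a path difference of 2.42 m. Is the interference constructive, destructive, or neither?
constructive — path difference = 2λ, a whole number of wavelengths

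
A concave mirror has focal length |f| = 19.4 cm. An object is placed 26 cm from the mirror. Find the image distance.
f = +19.4 cm (concave); 1/di = 1/f − 1/do → di = 76.42 cm (real image, in front of mirror)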